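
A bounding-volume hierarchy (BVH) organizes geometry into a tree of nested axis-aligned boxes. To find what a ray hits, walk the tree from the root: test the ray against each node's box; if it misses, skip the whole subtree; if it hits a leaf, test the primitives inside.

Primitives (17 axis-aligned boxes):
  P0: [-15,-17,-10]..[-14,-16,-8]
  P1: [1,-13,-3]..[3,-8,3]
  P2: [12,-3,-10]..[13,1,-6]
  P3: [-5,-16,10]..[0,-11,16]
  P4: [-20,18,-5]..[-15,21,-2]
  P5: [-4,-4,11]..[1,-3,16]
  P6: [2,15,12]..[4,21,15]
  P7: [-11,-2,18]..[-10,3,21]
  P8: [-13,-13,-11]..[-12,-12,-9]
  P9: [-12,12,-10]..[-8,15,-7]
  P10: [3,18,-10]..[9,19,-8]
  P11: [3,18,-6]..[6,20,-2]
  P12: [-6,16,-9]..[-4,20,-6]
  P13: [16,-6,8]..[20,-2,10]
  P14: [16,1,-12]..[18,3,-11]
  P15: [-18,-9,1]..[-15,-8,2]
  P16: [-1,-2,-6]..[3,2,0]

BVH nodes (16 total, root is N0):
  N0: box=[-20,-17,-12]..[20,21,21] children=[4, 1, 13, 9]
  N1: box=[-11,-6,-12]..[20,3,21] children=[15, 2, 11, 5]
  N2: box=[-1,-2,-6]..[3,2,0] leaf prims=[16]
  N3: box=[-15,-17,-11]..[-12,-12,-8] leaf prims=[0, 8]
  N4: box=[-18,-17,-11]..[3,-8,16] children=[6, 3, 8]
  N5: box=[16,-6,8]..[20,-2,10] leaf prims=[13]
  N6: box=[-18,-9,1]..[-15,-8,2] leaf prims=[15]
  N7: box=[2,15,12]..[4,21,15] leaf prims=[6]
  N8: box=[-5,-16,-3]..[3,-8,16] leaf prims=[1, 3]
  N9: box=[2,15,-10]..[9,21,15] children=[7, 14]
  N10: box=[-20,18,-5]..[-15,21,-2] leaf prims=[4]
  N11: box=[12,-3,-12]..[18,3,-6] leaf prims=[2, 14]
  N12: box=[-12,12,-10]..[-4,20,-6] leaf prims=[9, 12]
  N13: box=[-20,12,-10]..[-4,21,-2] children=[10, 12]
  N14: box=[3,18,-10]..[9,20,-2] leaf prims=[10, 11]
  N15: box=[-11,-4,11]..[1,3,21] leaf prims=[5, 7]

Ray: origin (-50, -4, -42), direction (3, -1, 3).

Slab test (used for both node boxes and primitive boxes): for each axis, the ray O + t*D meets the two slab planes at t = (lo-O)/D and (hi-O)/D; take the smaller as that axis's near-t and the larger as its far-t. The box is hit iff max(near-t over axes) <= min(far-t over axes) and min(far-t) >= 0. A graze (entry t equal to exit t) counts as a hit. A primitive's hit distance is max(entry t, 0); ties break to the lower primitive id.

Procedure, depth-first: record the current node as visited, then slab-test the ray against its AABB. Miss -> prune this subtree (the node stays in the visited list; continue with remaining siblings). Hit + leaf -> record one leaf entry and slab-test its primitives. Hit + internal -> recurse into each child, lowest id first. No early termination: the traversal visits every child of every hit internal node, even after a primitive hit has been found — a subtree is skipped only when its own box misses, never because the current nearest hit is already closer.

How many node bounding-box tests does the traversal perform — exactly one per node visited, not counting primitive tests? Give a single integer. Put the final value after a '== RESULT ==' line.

Walk:
N0 x:[10,70/3] y:[-25,13] z:[10,21] -> hit [10,13], descend [1, 4, 9, 13]
  N1 x:[13,70/3] y:[-7,2] z:[10,21] -> miss, prune
  N4 x:[32/3,53/3] y:[4,13] z:[31/3,58/3] -> hit [32/3,13], descend [3, 6, 8]
    N3 x:[35/3,38/3] y:[8,13] z:[31/3,34/3] -> miss, prune
    N6 x:[32/3,35/3] y:[4,5] z:[43/3,44/3] -> miss, prune
    N8 x:[15,53/3] y:[4,12] z:[13,58/3] -> miss, prune
  N9 x:[52/3,59/3] y:[-25,-19] z:[32/3,19] -> miss, prune
  N13 x:[10,46/3] y:[-25,-16] z:[32/3,40/3] -> miss, prune

order=[0, 1, 4, 3, 6, 8, 9, 13]  |boxes|=8  |leaves|=0  hit=miss

== RESULT ==
8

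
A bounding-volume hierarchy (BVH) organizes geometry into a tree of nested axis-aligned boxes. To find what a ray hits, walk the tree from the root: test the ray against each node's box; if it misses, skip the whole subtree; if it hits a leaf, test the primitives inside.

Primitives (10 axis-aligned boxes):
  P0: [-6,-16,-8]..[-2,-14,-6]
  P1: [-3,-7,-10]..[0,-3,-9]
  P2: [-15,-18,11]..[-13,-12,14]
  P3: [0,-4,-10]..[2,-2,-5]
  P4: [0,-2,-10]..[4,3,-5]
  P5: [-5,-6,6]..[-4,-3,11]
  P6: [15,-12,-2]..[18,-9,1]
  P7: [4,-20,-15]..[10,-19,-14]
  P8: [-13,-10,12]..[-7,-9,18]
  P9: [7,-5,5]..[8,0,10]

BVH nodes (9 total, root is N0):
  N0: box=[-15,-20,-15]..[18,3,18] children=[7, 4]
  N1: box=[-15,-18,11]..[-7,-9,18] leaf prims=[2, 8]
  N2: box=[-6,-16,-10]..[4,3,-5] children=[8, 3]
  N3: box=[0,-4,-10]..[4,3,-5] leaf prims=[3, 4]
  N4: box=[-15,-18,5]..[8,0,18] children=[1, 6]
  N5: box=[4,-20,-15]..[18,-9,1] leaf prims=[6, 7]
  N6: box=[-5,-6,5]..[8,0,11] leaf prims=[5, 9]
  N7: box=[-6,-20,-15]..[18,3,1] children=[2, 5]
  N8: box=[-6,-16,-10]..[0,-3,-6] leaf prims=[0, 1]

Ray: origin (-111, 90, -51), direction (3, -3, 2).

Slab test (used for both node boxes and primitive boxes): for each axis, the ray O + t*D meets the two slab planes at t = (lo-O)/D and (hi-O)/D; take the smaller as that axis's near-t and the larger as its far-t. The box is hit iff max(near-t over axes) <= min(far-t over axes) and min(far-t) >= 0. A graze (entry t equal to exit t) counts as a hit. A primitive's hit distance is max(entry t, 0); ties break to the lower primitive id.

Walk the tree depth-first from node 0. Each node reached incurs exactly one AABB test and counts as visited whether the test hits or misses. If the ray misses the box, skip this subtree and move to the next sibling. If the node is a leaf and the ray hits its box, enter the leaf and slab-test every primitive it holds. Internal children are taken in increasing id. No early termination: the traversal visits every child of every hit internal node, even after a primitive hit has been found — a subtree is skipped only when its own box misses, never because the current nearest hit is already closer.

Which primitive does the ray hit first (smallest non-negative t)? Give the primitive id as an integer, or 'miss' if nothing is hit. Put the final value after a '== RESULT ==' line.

Trace the traversal:
N0 x:[32,43] y:[29,110/3] z:[18,69/2] -> hit [32,69/2], descend [4, 7]
  N4 x:[32,119/3] y:[30,36] z:[28,69/2] -> hit [32,69/2], descend [1, 6]
    N1 x:[32,104/3] y:[33,36] z:[31,69/2] -> hit [33,69/2] leaf, test {P2(miss), P8@t=33}
    N6 x:[106/3,119/3] y:[30,32] z:[28,31] -> miss, prune
  N7 x:[35,43] y:[29,110/3] z:[18,26] -> miss, prune

5 AABB tests over nodes [0, 4, 1, 6, 7]; 1 leaf entered; closest P8.

== RESULT ==
8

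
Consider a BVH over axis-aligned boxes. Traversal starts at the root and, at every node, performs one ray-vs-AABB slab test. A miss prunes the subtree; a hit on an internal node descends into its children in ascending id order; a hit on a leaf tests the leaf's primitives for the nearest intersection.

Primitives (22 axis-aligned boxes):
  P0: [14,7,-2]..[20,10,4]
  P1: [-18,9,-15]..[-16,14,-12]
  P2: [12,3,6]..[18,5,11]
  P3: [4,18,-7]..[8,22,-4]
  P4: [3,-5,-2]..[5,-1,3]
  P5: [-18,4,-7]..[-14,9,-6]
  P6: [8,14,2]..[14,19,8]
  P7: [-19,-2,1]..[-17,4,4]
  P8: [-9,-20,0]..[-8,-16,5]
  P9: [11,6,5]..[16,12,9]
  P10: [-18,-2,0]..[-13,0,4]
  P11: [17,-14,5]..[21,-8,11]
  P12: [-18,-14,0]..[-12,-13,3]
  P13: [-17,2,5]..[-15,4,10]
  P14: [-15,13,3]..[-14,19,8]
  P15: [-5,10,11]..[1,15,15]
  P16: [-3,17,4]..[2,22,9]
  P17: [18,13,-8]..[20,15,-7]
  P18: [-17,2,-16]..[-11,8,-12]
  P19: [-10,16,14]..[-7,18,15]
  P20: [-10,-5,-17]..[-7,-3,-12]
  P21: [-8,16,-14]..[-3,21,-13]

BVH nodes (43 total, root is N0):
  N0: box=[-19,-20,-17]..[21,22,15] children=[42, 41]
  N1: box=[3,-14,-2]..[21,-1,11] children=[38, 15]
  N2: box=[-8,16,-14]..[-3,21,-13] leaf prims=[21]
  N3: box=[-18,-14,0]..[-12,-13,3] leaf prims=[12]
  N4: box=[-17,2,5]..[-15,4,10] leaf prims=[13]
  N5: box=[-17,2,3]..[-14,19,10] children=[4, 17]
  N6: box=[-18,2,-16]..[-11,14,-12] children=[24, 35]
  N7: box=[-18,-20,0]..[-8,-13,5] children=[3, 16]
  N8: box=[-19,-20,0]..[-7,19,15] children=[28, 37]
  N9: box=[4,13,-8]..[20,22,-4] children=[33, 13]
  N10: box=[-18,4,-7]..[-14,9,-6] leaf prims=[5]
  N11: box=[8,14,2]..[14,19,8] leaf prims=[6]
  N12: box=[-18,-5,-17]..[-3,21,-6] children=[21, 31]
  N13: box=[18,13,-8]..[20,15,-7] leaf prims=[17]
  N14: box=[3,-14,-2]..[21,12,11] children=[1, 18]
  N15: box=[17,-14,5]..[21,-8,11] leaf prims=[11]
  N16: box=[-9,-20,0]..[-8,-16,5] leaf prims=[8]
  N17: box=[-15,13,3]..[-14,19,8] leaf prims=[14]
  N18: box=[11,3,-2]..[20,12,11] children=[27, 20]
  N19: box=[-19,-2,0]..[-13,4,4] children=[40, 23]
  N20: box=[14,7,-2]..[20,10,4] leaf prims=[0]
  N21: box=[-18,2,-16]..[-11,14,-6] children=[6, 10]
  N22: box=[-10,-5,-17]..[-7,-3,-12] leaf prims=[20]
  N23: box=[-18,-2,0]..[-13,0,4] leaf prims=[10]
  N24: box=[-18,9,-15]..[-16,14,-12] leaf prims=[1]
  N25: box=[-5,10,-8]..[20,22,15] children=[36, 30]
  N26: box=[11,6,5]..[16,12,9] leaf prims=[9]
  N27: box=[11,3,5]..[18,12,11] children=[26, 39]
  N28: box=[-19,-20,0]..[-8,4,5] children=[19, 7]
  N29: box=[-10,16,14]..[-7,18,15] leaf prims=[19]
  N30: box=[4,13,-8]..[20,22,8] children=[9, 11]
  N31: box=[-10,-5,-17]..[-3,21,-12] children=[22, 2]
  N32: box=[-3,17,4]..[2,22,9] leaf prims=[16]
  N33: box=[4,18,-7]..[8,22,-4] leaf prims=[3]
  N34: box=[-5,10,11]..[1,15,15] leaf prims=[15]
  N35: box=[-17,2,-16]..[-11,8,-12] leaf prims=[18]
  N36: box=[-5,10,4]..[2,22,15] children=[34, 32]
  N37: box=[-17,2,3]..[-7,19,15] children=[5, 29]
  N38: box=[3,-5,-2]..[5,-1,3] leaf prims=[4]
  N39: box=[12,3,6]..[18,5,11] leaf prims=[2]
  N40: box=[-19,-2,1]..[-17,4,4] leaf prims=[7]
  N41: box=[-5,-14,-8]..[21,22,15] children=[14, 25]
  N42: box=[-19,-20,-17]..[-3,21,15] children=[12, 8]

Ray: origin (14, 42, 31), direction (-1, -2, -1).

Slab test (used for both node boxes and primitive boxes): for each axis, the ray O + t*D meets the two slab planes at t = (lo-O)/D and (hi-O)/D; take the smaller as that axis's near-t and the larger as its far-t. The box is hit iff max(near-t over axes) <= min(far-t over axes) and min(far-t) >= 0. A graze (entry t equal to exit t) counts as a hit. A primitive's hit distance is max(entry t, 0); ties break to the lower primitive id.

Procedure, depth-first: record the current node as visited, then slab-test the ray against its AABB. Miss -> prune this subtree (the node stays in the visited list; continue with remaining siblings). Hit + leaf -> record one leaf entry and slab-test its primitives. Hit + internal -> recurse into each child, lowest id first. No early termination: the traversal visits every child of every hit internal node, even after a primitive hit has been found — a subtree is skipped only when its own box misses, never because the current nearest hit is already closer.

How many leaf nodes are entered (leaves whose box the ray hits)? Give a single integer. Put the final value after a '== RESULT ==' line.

Walk:
N0 x:[-7,33] y:[10,31] z:[16,48] -> hit [16,31], descend [41, 42]
  N41 x:[-7,19] y:[10,28] z:[16,39] -> hit [16,19], descend [14, 25]
    N14 x:[-7,11] y:[15,28] z:[20,33] -> miss, prune
    N25 x:[-6,19] y:[10,16] z:[16,39] -> hit [16,16], descend [30, 36]
      N30 x:[-6,10] y:[10,29/2] z:[23,39] -> miss, prune
      N36 x:[12,19] y:[10,16] z:[16,27] -> hit [16,16], descend [32, 34]
        N32 x:[12,17] y:[10,25/2] z:[22,27] -> miss, prune
        N34 x:[13,19] y:[27/2,16] z:[16,20] -> hit [16,16] leaf, test {P15@t=16}
  N42 x:[17,33] y:[21/2,31] z:[16,48] -> hit [17,31], descend [8, 12]
    N8 x:[21,33] y:[23/2,31] z:[16,31] -> hit [21,31], descend [28, 37]
      N28 x:[22,33] y:[19,31] z:[26,31] -> hit [26,31], descend [7, 19]
        N7 x:[22,32] y:[55/2,31] z:[26,31] -> hit [55/2,31], descend [3, 16]
          N3 x:[26,32] y:[55/2,28] z:[28,31] -> hit [28,28] leaf, test {P12@t=28}
          N16 x:[22,23] y:[29,31] z:[26,31] -> miss, prune
        N19 x:[27,33] y:[19,22] z:[27,31] -> miss, prune
      N37 x:[21,31] y:[23/2,20] z:[16,28] -> miss, prune
    N12 x:[17,32] y:[21/2,47/2] z:[37,48] -> miss, prune

Summary -> nodes [0, 41, 14, 25, 30, 36, 32, 34, 42, 8, 28, 7, 3, 16, 19, 37, 12]; box-tests=17; leaf-entries=2; first=P15

== RESULT ==
2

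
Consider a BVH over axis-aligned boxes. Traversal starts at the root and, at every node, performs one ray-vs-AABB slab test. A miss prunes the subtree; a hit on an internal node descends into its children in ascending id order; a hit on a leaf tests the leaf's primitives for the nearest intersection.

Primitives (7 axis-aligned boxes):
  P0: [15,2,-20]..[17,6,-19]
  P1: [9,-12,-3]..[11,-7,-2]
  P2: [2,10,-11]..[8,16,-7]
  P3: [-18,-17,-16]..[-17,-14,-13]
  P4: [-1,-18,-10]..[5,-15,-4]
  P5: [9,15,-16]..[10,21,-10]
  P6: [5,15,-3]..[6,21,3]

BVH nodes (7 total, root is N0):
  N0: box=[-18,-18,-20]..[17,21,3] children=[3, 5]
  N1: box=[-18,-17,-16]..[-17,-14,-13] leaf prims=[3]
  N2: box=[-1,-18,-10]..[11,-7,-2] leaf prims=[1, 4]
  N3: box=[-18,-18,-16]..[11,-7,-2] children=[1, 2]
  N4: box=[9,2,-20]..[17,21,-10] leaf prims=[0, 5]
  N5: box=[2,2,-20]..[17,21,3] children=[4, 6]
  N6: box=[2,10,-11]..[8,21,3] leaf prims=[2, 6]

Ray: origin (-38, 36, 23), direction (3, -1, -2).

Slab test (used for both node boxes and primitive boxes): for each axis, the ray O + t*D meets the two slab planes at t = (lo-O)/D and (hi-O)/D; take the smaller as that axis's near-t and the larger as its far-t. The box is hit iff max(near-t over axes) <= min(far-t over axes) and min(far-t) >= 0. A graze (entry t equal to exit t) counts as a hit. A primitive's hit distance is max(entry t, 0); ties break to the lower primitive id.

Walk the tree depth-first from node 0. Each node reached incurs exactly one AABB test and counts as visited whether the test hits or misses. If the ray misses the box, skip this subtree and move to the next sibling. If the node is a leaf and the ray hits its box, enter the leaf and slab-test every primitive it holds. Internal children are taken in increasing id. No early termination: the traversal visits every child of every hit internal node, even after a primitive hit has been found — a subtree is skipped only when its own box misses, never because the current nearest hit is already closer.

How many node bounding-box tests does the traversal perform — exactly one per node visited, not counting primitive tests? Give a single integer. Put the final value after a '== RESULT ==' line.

Trace the traversal:
N0 x:[20/3,55/3] y:[15,54] z:[10,43/2] -> hit [15,55/3], descend [3, 5]
  N3 x:[20/3,49/3] y:[43,54] z:[25/2,39/2] -> miss, prune
  N5 x:[40/3,55/3] y:[15,34] z:[10,43/2] -> hit [15,55/3], descend [4, 6]
    N4 x:[47/3,55/3] y:[15,34] z:[33/2,43/2] -> hit [33/2,55/3] leaf, test {P0(miss), P5(miss)}
    N6 x:[40/3,46/3] y:[15,26] z:[10,17] -> hit [15,46/3] leaf, test {P2(miss), P6(miss)}

5 AABB tests over nodes [0, 3, 5, 4, 6]; 2 leaves entered; closest miss.

== RESULT ==
5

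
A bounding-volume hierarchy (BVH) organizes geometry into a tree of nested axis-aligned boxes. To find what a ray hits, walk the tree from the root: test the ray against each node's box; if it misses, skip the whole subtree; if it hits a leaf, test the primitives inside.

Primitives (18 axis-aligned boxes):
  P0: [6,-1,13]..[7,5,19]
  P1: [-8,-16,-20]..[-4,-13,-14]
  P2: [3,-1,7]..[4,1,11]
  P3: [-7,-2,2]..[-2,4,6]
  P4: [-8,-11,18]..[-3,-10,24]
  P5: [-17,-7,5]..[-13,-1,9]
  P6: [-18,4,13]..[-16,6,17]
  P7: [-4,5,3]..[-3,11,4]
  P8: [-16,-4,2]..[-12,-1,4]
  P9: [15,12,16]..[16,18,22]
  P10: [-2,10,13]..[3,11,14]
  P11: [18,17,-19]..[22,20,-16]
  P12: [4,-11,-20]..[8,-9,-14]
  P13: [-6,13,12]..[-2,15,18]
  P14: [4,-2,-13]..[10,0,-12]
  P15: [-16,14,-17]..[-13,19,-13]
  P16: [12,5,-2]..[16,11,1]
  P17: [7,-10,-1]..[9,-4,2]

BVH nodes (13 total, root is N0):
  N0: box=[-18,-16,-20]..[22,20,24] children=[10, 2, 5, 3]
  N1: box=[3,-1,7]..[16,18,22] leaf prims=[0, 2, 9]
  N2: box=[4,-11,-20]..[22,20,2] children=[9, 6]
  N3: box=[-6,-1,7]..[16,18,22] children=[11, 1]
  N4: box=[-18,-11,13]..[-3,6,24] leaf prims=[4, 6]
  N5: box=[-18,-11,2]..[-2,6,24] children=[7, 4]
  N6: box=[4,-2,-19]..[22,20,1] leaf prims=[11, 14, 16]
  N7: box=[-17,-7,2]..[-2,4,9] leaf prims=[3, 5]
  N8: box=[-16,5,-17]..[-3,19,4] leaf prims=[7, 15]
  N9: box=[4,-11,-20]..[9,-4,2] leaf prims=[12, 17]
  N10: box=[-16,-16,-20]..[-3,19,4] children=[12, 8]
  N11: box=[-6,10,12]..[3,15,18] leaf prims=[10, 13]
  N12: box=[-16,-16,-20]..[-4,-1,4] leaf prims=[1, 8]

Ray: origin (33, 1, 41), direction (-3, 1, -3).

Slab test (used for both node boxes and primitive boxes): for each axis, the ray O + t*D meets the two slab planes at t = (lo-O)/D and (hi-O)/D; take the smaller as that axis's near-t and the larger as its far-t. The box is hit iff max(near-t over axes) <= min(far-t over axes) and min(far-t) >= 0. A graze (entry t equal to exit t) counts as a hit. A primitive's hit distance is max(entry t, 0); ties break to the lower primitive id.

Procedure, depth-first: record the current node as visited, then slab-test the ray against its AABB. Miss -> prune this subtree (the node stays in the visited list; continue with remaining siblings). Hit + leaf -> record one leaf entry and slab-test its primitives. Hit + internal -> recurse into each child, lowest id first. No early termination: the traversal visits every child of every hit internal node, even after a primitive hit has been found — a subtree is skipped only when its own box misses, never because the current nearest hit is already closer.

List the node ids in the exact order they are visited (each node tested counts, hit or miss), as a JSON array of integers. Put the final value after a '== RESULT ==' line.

Traverse from the root:
N0 x:[11/3,17] y:[-17,19] z:[17/3,61/3] -> hit [17/3,17], descend [2, 3, 5, 10]
  N2 x:[11/3,29/3] y:[-12,19] z:[13,61/3] -> miss, prune
  N3 x:[17/3,13] y:[-2,17] z:[19/3,34/3] -> hit [19/3,34/3], descend [1, 11]
    N1 x:[17/3,10] y:[-2,17] z:[19/3,34/3] -> hit [19/3,10] leaf, test {P0(miss), P2(miss), P9(miss)}
    N11 x:[10,13] y:[9,14] z:[23/3,29/3] -> miss, prune
  N5 x:[35/3,17] y:[-12,5] z:[17/3,13] -> miss, prune
  N10 x:[12,49/3] y:[-17,18] z:[37/3,61/3] -> hit [37/3,49/3], descend [8, 12]
    N8 x:[12,49/3] y:[4,18] z:[37/3,58/3] -> hit [37/3,49/3] leaf, test {P7(miss), P15(miss)}
    N12 x:[37/3,49/3] y:[-17,-2] z:[37/3,61/3] -> miss, prune

order=[0, 2, 3, 1, 11, 5, 10, 8, 12]  |boxes|=9  |leaves|=2  hit=miss

== RESULT ==
[0, 2, 3, 1, 11, 5, 10, 8, 12]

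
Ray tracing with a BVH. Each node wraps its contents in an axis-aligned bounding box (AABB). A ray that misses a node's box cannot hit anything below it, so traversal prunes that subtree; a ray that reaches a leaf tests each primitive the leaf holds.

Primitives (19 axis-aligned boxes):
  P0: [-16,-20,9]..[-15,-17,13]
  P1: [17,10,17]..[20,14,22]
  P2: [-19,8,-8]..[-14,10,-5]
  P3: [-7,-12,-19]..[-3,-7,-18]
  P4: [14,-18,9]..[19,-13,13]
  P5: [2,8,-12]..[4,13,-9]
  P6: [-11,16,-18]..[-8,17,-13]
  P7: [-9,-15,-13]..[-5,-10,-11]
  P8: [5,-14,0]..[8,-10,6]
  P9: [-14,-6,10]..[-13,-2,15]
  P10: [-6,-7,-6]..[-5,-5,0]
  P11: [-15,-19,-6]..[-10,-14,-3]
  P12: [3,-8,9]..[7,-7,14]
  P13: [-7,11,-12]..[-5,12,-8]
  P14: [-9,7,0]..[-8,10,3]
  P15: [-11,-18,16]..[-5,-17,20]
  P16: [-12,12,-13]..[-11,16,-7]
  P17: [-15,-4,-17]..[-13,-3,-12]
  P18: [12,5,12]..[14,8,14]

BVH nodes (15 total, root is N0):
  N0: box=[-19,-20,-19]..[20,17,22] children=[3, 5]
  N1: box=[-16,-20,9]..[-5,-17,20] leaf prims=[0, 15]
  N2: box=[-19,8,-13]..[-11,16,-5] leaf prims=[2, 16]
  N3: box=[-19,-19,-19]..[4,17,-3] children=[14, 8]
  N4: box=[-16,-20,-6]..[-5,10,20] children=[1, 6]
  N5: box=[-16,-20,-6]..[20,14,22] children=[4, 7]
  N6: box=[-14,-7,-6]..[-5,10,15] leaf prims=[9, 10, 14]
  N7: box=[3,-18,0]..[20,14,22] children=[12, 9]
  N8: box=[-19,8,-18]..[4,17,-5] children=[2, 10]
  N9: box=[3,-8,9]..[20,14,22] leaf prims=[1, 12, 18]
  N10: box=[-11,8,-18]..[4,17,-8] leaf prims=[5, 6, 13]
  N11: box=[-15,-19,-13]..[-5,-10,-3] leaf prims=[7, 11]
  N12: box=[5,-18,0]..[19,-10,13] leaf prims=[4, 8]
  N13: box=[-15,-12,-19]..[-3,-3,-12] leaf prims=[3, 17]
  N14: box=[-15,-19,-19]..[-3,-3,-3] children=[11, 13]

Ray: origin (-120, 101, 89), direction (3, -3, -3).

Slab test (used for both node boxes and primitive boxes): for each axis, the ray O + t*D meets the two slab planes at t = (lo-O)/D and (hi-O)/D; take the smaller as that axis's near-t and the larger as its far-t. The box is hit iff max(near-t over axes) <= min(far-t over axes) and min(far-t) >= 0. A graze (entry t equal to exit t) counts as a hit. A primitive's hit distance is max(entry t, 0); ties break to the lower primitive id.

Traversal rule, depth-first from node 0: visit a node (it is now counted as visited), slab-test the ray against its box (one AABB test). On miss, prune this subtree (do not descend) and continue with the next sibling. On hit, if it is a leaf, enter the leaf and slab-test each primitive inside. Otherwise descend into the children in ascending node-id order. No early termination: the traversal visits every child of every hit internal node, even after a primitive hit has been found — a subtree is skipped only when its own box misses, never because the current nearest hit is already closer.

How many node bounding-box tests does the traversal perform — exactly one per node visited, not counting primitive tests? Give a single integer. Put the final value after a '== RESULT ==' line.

Walk:
N0 x:[101/3,140/3] y:[28,121/3] z:[67/3,36] -> hit [101/3,36], descend [3, 5]
  N3 x:[101/3,124/3] y:[28,40] z:[92/3,36] -> hit [101/3,36], descend [8, 14]
    N8 x:[101/3,124/3] y:[28,31] z:[94/3,107/3] -> miss, prune
    N14 x:[35,39] y:[104/3,40] z:[92/3,36] -> hit [35,36], descend [11, 13]
      N11 x:[35,115/3] y:[37,40] z:[92/3,34] -> miss, prune
      N13 x:[35,39] y:[104/3,113/3] z:[101/3,36] -> hit [35,36] leaf, test {P3(miss), P17@t=35}
  N5 x:[104/3,140/3] y:[29,121/3] z:[67/3,95/3] -> miss, prune

Visited [0, 3, 8, 14, 11, 13, 5]. Tests: 7 box, 1 leaf. Nearest: P17.

== RESULT ==
7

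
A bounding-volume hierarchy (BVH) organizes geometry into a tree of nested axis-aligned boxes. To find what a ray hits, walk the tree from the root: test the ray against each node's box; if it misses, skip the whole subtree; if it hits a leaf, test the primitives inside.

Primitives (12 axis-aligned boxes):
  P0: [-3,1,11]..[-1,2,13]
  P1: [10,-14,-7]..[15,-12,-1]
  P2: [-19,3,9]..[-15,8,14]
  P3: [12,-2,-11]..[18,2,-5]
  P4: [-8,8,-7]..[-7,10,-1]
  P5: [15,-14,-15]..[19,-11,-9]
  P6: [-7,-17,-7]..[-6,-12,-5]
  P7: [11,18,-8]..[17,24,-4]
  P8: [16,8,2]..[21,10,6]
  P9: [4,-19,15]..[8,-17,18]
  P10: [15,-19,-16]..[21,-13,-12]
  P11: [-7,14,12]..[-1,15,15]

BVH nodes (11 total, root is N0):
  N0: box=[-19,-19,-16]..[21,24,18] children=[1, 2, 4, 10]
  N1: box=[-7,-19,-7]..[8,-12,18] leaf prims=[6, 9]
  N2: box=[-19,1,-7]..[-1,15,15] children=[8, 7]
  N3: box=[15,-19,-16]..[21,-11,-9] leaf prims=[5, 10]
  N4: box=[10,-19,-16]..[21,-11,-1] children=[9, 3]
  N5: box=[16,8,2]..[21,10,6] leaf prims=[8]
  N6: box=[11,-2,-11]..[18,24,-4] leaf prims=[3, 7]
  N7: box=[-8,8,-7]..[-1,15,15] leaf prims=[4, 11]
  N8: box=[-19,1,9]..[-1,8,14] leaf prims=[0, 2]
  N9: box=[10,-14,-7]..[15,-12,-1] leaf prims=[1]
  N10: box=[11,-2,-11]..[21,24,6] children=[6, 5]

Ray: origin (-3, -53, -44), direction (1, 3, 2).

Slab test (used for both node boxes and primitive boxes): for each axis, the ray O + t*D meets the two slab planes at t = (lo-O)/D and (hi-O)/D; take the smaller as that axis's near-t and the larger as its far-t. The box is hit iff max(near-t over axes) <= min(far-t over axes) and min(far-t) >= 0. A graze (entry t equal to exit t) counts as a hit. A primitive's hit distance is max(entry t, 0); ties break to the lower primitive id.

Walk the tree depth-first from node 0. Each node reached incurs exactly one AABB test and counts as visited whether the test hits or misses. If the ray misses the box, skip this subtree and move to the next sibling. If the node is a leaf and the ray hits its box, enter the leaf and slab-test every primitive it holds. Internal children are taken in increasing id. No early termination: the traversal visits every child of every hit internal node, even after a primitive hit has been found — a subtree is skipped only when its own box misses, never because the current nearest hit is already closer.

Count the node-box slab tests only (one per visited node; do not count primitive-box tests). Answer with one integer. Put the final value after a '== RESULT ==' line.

Traverse from the root:
N0 x:[-16,24] y:[34/3,77/3] z:[14,31] -> hit [14,24], descend [1, 2, 4, 10]
  N1 x:[-4,11] y:[34/3,41/3] z:[37/2,31] -> miss, prune
  N2 x:[-16,2] y:[18,68/3] z:[37/2,59/2] -> miss, prune
  N4 x:[13,24] y:[34/3,14] z:[14,43/2] -> hit [14,14], descend [3, 9]
    N3 x:[18,24] y:[34/3,14] z:[14,35/2] -> miss, prune
    N9 x:[13,18] y:[13,41/3] z:[37/2,43/2] -> miss, prune
  N10 x:[14,24] y:[17,77/3] z:[33/2,25] -> hit [17,24], descend [5, 6]
    N5 x:[19,24] y:[61/3,21] z:[23,25] -> miss, prune
    N6 x:[14,21] y:[17,77/3] z:[33/2,20] -> hit [17,20] leaf, test {P3@t=17, P7(miss)}

order=[0, 1, 2, 4, 3, 9, 10, 5, 6]  |boxes|=9  |leaves|=1  hit=P3

== RESULT ==
9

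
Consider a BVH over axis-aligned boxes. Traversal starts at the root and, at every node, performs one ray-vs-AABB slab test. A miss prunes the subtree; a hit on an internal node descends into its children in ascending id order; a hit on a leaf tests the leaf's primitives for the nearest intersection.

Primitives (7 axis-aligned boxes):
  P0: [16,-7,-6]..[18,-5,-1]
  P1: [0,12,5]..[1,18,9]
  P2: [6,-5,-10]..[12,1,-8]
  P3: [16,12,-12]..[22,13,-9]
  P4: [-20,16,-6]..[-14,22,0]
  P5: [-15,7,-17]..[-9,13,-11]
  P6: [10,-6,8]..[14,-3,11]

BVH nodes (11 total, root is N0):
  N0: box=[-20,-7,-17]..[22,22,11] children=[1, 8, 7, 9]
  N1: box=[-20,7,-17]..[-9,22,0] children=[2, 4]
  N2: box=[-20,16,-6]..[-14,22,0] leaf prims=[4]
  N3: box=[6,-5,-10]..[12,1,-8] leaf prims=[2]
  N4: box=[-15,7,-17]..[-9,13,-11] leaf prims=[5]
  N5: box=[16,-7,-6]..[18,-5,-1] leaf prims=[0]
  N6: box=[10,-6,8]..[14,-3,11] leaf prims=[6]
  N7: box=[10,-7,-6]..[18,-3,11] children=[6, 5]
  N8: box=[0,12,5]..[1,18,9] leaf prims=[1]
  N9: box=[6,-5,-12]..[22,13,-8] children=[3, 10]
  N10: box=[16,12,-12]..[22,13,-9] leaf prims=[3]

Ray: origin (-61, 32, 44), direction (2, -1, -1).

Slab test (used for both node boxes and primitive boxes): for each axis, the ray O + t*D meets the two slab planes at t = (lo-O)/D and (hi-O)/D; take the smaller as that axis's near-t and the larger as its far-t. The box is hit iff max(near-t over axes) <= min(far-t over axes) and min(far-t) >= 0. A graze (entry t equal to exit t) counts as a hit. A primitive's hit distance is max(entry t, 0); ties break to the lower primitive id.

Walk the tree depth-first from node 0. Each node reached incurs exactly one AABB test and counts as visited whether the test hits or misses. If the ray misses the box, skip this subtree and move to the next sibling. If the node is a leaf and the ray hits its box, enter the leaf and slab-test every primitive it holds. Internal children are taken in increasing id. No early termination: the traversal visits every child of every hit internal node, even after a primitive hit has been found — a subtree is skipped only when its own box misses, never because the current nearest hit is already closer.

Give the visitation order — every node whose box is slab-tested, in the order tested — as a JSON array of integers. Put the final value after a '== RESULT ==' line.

Walk:
N0 x:[41/2,83/2] y:[10,39] z:[33,61] -> hit [33,39], descend [1, 7, 8, 9]
  N1 x:[41/2,26] y:[10,25] z:[44,61] -> miss, prune
  N7 x:[71/2,79/2] y:[35,39] z:[33,50] -> hit [71/2,39], descend [5, 6]
    N5 x:[77/2,79/2] y:[37,39] z:[45,50] -> miss, prune
    N6 x:[71/2,75/2] y:[35,38] z:[33,36] -> hit [71/2,36] leaf, test {P6@t=71/2}
  N8 x:[61/2,31] y:[14,20] z:[35,39] -> miss, prune
  N9 x:[67/2,83/2] y:[19,37] z:[52,56] -> miss, prune

Visited [0, 1, 7, 5, 6, 8, 9]. Tests: 7 box, 1 leaf. Nearest: P6.

== RESULT ==
[0, 1, 7, 5, 6, 8, 9]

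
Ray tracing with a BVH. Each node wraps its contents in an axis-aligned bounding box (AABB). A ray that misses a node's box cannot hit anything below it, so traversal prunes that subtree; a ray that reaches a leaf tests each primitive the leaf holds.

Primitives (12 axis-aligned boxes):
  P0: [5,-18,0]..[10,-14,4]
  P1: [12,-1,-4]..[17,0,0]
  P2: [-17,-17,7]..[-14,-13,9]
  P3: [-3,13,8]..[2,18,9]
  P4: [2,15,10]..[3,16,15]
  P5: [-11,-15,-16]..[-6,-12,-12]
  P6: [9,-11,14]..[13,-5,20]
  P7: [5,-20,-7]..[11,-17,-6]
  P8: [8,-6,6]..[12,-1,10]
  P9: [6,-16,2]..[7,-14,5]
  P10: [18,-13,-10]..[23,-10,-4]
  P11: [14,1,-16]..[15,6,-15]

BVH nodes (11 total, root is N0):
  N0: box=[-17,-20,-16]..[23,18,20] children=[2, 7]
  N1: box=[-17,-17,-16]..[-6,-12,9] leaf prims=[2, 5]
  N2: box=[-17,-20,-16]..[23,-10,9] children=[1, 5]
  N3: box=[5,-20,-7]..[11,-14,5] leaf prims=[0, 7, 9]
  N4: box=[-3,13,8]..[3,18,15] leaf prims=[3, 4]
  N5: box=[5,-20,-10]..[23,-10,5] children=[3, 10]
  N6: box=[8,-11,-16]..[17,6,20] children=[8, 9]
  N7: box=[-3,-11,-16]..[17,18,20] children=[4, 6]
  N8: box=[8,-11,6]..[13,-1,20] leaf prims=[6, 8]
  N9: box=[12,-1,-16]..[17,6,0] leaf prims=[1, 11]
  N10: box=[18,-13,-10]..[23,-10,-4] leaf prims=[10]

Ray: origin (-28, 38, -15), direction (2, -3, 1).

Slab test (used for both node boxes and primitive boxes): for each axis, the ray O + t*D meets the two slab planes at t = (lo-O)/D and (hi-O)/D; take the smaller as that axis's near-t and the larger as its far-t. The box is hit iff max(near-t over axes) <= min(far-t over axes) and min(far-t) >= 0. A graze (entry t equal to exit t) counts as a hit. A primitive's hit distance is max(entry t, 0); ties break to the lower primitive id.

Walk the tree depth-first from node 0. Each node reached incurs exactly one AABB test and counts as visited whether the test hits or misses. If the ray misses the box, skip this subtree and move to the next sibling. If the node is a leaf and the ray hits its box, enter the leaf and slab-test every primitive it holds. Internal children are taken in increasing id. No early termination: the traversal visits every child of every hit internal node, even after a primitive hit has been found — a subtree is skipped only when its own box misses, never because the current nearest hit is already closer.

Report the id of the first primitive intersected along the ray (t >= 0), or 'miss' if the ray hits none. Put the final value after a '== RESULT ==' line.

Trace the traversal:
N0 x:[11/2,51/2] y:[20/3,58/3] z:[-1,35] -> hit [20/3,58/3], descend [2, 7]
  N2 x:[11/2,51/2] y:[16,58/3] z:[-1,24] -> hit [16,58/3], descend [1, 5]
    N1 x:[11/2,11] y:[50/3,55/3] z:[-1,24] -> miss, prune
    N5 x:[33/2,51/2] y:[16,58/3] z:[5,20] -> hit [33/2,58/3], descend [3, 10]
      N3 x:[33/2,39/2] y:[52/3,58/3] z:[8,20] -> hit [52/3,58/3] leaf, test {P0@t=52/3, P7(miss), P9@t=52/3}
      N10 x:[23,51/2] y:[16,17] z:[5,11] -> miss, prune
  N7 x:[25/2,45/2] y:[20/3,49/3] z:[-1,35] -> hit [25/2,49/3], descend [4, 6]
    N4 x:[25/2,31/2] y:[20/3,25/3] z:[23,30] -> miss, prune
    N6 x:[18,45/2] y:[32/3,49/3] z:[-1,35] -> miss, prune

9 AABB tests over nodes [0, 2, 1, 5, 3, 10, 7, 4, 6]; 1 leaf entered; closest P0.

== RESULT ==
0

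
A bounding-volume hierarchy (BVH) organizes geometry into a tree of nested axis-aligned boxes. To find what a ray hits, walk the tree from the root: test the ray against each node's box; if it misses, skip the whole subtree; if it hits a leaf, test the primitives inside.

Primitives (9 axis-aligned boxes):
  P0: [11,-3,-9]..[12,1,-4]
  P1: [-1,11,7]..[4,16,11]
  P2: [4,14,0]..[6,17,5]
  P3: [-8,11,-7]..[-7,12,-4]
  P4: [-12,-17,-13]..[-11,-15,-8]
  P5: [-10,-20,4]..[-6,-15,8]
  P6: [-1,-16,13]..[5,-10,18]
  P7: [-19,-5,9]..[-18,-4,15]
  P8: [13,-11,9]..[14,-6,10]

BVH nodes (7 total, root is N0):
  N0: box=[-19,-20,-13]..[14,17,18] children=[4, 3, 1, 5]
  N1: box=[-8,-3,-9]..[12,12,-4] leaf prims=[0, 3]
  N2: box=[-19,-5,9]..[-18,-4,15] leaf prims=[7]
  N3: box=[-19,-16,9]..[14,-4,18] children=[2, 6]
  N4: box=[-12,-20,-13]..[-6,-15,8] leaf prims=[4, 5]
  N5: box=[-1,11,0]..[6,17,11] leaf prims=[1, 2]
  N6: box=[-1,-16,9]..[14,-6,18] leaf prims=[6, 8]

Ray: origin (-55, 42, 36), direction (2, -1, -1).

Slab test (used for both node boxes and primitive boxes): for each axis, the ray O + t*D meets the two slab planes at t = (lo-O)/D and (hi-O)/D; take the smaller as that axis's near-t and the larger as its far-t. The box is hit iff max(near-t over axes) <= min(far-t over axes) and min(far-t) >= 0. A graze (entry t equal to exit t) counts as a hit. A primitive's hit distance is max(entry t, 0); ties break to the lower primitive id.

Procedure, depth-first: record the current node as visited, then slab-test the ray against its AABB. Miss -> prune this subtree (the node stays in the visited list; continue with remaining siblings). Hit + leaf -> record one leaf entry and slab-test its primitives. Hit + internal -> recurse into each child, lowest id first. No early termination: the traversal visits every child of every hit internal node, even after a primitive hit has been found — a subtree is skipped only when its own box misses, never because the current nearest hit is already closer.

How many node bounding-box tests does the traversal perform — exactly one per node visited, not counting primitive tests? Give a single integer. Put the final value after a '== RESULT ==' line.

Walk:
N0 x:[18,69/2] y:[25,62] z:[18,49] -> hit [25,69/2], descend [1, 3, 4, 5]
  N1 x:[47/2,67/2] y:[30,45] z:[40,45] -> miss, prune
  N3 x:[18,69/2] y:[46,58] z:[18,27] -> miss, prune
  N4 x:[43/2,49/2] y:[57,62] z:[28,49] -> miss, prune
  N5 x:[27,61/2] y:[25,31] z:[25,36] -> hit [27,61/2] leaf, test {P1@t=27, P2(miss)}

Visited [0, 1, 3, 4, 5]. Tests: 5 box, 1 leaf. Nearest: P1.

== RESULT ==
5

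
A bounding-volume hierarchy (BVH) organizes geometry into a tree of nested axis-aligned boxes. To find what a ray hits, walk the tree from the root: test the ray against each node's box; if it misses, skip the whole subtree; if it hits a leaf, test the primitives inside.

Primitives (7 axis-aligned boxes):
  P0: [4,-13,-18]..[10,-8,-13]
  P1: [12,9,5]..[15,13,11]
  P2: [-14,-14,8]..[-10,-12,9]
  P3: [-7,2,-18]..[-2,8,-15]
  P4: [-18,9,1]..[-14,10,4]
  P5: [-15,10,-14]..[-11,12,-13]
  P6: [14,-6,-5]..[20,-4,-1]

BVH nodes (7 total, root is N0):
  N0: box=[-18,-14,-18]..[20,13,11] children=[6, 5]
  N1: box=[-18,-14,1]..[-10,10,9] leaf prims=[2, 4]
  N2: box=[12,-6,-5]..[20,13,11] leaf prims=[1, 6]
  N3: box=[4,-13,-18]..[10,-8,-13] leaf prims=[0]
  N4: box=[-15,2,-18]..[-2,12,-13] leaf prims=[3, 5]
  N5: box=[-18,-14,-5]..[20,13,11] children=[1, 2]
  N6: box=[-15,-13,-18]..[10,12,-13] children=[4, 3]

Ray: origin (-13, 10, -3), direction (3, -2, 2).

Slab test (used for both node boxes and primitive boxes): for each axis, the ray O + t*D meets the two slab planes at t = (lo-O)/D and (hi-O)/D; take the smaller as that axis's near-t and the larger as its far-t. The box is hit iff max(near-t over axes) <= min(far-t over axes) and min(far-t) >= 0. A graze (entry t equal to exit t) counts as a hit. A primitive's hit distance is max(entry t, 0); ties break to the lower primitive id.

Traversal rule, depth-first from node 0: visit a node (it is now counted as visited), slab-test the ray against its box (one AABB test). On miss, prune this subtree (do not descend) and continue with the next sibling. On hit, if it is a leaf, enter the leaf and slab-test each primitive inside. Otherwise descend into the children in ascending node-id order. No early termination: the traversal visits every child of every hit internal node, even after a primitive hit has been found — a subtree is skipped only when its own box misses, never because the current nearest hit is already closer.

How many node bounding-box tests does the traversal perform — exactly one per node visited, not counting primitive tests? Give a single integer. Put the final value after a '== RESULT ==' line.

Walk:
N0 x:[-5/3,11] y:[-3/2,12] z:[-15/2,7] -> hit [-3/2,7], descend [5, 6]
  N5 x:[-5/3,11] y:[-3/2,12] z:[-1,7] -> hit [-1,7], descend [1, 2]
    N1 x:[-5/3,1] y:[0,12] z:[2,6] -> miss, prune
    N2 x:[25/3,11] y:[-3/2,8] z:[-1,7] -> miss, prune
  N6 x:[-2/3,23/3] y:[-1,23/2] z:[-15/2,-5] -> miss, prune

Summary -> nodes [0, 5, 1, 2, 6]; box-tests=5; leaf-entries=0; first=miss

== RESULT ==
5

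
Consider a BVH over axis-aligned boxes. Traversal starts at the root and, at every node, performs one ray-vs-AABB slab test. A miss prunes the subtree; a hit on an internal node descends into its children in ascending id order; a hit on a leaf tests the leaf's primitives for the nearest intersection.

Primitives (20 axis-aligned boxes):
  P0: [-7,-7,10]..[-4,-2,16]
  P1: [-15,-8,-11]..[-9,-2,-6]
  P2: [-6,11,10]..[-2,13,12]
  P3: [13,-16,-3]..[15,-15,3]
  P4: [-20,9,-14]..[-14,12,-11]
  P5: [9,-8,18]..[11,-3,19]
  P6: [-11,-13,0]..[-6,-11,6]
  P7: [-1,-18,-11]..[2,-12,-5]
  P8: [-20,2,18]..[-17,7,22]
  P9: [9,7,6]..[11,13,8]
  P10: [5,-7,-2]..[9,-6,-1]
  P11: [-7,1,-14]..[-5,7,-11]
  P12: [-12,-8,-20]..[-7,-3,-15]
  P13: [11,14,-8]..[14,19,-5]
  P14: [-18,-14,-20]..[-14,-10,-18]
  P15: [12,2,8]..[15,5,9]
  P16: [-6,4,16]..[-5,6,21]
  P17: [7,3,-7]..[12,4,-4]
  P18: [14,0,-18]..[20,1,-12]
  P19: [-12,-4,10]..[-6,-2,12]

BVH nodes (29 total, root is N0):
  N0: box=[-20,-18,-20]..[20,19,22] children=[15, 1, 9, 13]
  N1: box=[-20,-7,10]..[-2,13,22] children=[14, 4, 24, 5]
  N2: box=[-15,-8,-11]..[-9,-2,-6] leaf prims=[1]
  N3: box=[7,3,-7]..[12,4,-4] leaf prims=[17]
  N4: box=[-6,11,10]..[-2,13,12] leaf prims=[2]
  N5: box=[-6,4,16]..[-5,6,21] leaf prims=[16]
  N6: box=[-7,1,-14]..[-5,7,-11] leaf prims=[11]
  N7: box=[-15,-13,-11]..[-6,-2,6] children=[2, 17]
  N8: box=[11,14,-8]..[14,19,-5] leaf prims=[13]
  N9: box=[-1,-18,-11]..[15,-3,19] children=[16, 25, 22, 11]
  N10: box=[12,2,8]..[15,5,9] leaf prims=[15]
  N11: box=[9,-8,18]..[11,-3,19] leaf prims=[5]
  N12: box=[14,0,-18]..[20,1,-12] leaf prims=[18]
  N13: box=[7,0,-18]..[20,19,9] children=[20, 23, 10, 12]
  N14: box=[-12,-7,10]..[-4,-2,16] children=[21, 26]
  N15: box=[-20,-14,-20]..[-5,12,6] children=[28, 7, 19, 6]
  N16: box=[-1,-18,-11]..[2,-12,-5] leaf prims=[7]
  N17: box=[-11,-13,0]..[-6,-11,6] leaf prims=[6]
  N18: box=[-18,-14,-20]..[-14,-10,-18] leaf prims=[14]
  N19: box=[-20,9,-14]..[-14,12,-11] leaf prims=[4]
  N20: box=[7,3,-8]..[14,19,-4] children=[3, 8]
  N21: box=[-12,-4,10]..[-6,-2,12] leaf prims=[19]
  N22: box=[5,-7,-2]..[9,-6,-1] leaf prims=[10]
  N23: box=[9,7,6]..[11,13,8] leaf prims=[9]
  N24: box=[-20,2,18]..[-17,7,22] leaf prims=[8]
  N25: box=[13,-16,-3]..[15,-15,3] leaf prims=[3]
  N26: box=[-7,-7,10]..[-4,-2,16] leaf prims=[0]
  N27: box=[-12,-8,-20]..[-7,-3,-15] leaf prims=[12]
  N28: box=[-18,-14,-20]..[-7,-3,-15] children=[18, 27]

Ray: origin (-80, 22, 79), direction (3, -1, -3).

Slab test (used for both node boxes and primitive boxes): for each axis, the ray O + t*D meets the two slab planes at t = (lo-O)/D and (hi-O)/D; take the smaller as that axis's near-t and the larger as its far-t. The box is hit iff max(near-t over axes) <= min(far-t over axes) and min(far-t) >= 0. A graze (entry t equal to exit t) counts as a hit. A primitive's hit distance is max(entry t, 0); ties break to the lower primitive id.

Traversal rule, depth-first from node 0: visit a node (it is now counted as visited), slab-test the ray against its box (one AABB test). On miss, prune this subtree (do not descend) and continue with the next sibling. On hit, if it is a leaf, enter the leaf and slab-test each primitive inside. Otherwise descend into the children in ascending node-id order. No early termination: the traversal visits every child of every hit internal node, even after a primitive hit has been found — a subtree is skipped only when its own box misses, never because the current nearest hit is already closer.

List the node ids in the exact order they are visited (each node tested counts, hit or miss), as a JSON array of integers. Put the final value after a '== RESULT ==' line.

Traverse from the root:
N0 x:[20,100/3] y:[3,40] z:[19,33] -> hit [20,33], descend [1, 9, 13, 15]
  N1 x:[20,26] y:[9,29] z:[19,23] -> hit [20,23], descend [4, 5, 14, 24]
    N4 x:[74/3,26] y:[9,11] z:[67/3,23] -> miss, prune
    N5 x:[74/3,25] y:[16,18] z:[58/3,21] -> miss, prune
    N14 x:[68/3,76/3] y:[24,29] z:[21,23] -> miss, prune
    N24 x:[20,21] y:[15,20] z:[19,61/3] -> hit [20,20] leaf, test {P8@t=20}
  N9 x:[79/3,95/3] y:[25,40] z:[20,30] -> hit [79/3,30], descend [11, 16, 22, 25]
    N11 x:[89/3,91/3] y:[25,30] z:[20,61/3] -> miss, prune
    N16 x:[79/3,82/3] y:[34,40] z:[28,30] -> miss, prune
    N22 x:[85/3,89/3] y:[28,29] z:[80/3,27] -> miss, prune
    N25 x:[31,95/3] y:[37,38] z:[76/3,82/3] -> miss, prune
  N13 x:[29,100/3] y:[3,22] z:[70/3,97/3] -> miss, prune
  N15 x:[20,25] y:[10,36] z:[73/3,33] -> hit [73/3,25], descend [6, 7, 19, 28]
    N6 x:[73/3,25] y:[15,21] z:[30,31] -> miss, prune
    N7 x:[65/3,74/3] y:[24,35] z:[73/3,30] -> hit [73/3,74/3], descend [2, 17]
      N2 x:[65/3,71/3] y:[24,30] z:[85/3,30] -> miss, prune
      N17 x:[23,74/3] y:[33,35] z:[73/3,79/3] -> miss, prune
    N19 x:[20,22] y:[10,13] z:[30,31] -> miss, prune
    N28 x:[62/3,73/3] y:[25,36] z:[94/3,33] -> miss, prune

Visited [0, 1, 4, 5, 14, 24, 9, 11, 16, 22, 25, 13, 15, 6, 7, 2, 17, 19, 28]. Tests: 19 box, 1 leaf. Nearest: P8.

== RESULT ==
[0, 1, 4, 5, 14, 24, 9, 11, 16, 22, 25, 13, 15, 6, 7, 2, 17, 19, 28]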